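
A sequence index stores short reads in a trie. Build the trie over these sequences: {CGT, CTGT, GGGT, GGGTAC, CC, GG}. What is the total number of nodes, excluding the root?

13

Trie structure (* marks end of a word):
(root)
├─ C
│  ├─ C *
│  ├─ G
│  │  └─ T *
│  └─ T
│     └─ G
│        └─ T *
└─ G
   └─ G *
      └─ G
         └─ T *
            └─ A
               └─ C *
Counting every labelled node above: 13.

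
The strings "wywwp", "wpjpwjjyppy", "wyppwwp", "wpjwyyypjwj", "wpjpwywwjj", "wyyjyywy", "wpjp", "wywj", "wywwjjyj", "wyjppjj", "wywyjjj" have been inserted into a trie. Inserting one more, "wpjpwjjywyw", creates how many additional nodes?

The longest prefix of "wpjpwjjywyw" already in the trie is "wpjpwjjy" (length 8).
Each of the 3 remaining characters creates one node.

3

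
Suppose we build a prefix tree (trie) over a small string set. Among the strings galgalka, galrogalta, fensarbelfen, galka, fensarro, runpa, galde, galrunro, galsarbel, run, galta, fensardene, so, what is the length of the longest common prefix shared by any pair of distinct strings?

Equivalently: take the maximum, over all pairs, of their longest common prefix length.
e.g. "fensarbelfen" and "fensardene" share the prefix "fensar" of length 6; no pair shares a longer one.
Longest shared-prefix length: 6

6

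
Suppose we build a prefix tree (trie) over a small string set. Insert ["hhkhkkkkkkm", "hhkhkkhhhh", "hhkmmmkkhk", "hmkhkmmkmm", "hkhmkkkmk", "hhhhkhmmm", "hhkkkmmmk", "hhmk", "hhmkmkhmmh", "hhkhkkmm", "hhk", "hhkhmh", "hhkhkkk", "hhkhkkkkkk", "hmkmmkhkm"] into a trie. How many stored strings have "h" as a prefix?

15

Traverse to the node for "h", then collect every word in that subtree.
Words under "h": hhhhkhmmm, hhk, hhkhkkhhhh, hhkhkkk, hhkhkkkkkk, hhkhkkkkkkm, hhkhkkmm, hhkhmh, hhkkkmmmk, hhkmmmkkhk, hhmk, hhmkmkhmmh, hkhmkkkmk, hmkhkmmkmm, hmkmmkhkm
Count: 15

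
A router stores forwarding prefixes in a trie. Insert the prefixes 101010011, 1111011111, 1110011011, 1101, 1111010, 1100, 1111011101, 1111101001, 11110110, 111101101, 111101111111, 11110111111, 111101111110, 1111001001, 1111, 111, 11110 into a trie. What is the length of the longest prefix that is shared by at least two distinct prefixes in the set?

11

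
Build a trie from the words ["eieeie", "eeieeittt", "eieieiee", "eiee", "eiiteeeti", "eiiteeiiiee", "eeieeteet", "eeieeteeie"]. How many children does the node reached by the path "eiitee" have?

2

The children of the "eiitee" node are the distinct next characters among strings starting with "eiitee".
Distinct next characters after "eiitee": e, i.
That node has 2 child edges.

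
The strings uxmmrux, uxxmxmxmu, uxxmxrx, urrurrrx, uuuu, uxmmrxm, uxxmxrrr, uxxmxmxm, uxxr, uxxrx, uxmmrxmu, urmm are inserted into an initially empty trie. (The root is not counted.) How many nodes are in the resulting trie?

Trie structure (* marks end of a word):
(root)
└─ u
   ├─ r
   │  ├─ m
   │  │  └─ m *
   │  └─ r
   │     └─ u
   │        └─ r
   │           └─ r
   │              └─ r
   │                 └─ x *
   ├─ u
   │  └─ u
   │     └─ u *
   └─ x
      ├─ m
      │  └─ m
      │     └─ r
      │        ├─ u
      │        │  └─ x *
      │        └─ x
      │           └─ m *
      │              └─ u *
      └─ x
         ├─ m
         │  └─ x
         │     ├─ m
         │     │  └─ x
         │     │     └─ m *
         │     │        └─ u *
         │     └─ r
         │        ├─ r
         │        │  └─ r *
         │        └─ x *
         └─ r *
            └─ x *
Counting every labelled node above: 35.

35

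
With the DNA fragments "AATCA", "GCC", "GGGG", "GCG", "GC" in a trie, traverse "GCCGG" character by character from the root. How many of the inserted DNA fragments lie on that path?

Check each prefix of "GCCGG" against the stored set — each match is an end-marker on the path.
Prefixes of the query that are stored words: "GC", "GCC"
Count: 2

2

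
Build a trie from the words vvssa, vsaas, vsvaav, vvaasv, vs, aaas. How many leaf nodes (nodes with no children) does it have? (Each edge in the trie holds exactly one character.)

5

A leaf is a node with no children — equivalently, the end of a word that is not a proper prefix of any other stored word.
Those words: "aaas", "vsaas", "vsvaav", "vvaasv", "vvssa"
Leaf count: 5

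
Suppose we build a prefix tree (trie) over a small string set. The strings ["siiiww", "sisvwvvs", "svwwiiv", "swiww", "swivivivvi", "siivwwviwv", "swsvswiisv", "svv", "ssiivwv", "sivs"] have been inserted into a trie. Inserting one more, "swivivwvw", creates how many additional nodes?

Walking "swivivwvw" from the root, the first 6 characters ("swiviv") follow existing edges; "w" is the first miss.
Each of the 3 remaining characters creates one node.

3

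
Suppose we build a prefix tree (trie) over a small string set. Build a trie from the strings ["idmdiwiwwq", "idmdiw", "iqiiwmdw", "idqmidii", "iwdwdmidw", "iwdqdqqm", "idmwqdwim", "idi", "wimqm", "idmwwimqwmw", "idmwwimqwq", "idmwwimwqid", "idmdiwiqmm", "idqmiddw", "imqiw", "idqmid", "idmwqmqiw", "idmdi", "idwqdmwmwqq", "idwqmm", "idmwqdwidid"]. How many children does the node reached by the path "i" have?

4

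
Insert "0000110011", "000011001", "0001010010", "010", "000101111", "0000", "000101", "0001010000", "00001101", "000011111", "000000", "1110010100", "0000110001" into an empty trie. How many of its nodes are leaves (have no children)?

Leaves are exactly the stored words that no other stored word extends.
Those words: "000000", "0000110001", "0000110011", "00001101", "000011111", "0001010000", "0001010010", "000101111", "010", "1110010100"
Leaf count: 10

10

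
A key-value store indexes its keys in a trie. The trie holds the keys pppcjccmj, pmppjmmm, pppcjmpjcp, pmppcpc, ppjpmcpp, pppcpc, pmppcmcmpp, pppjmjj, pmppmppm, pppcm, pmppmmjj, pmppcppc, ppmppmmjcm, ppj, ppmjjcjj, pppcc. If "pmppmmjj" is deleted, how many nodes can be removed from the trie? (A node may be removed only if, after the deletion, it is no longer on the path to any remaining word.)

3

A node on "pmppmmjj"'s path can go only if nothing else ends at it or branches off below it.
The suffix "mjj" (3 nodes) is used only by "pmppmmjj"; the node for "pmppm" still has the child "p", so pruning stops there.
Nodes removed: 3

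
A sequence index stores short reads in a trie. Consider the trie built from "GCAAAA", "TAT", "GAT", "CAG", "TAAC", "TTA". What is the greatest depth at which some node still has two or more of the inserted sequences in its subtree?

2

Look for the deepest trie node that still has at least two words in its subtree.
"TAAC" and "TAT" agree on "TA" (2 characters) before diverging; nothing deeper is shared.
Longest shared-prefix length: 2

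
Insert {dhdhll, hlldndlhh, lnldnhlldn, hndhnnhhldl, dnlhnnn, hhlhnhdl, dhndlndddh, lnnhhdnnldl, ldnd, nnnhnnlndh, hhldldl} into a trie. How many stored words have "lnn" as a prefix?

Filter for entries beginning with "lnn":
Words under "lnn": lnnhhdnnldl
Count: 1

1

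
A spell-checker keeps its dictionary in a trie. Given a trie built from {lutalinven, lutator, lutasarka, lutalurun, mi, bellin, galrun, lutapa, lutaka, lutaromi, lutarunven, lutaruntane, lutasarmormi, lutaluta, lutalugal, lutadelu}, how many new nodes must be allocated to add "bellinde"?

The longest prefix of "bellinde" already in the trie is "bellin" (length 6).
Each of the 2 remaining characters creates one node.

2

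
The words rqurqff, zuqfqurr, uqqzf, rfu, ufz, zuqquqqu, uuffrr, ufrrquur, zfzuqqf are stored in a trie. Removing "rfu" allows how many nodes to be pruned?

2

After clearing the end-marker at "rfu", prune upward until reaching a node still needed by another word.
The suffix "fu" (2 nodes) is used only by "rfu"; the node for "r" still has the child "q", so pruning stops there.
Nodes removed: 2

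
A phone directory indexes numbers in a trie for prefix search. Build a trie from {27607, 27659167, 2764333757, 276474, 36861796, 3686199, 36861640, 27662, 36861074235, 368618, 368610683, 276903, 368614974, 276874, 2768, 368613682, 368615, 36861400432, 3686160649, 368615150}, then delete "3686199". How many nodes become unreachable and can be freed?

After clearing the end-marker at "3686199", prune upward until reaching a node still needed by another word.
The suffix "99" (2 nodes) is used only by "3686199"; the node for "36861" still has the child "7", so pruning stops there.
Nodes removed: 2

2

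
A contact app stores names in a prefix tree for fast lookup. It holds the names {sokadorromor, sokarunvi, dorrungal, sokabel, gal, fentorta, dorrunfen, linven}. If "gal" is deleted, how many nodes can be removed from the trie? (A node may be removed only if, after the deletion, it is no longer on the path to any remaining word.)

Walk "gal" from the leaf back toward the root, removing each node that no remaining word uses.
No other word shares any prefix with "gal", so all 3 of its nodes go.
Nodes removed: 3

3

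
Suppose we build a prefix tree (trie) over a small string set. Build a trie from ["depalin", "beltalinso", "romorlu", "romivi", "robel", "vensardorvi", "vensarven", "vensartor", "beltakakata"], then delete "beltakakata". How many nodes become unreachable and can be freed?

After clearing the end-marker at "beltakakata", prune upward until reaching a node still needed by another word.
The suffix "kakata" (6 nodes) is used only by "beltakakata"; the node for "belta" still has the child "l", so pruning stops there.
Nodes removed: 6

6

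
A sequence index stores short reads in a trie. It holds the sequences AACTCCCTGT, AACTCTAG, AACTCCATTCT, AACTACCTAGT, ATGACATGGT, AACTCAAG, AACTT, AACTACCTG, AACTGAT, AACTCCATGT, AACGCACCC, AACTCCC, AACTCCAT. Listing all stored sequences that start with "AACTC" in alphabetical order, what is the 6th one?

AACTCCCTGT

Words with prefix "AACTC", in lexicographic order: "AACTCAAG", "AACTCCAT", "AACTCCATGT", "AACTCCATTCT", "AACTCCC", "AACTCCCTGT", "AACTCTAG"
The 6th is AACTCCCTGT.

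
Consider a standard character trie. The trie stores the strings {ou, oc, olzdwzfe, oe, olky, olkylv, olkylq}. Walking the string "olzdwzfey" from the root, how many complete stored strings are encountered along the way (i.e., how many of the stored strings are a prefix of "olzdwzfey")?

1

Traverse "olzdwzfey" character by character; count nodes along the way that are marked as word ends.
Prefixes of the query that are stored words: "olzdwzfe"
Count: 1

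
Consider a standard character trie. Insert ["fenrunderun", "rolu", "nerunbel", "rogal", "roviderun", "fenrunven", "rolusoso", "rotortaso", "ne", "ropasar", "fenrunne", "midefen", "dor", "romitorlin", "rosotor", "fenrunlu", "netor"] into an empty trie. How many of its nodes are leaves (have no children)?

15

Leaves are exactly the stored words that no other stored word extends.
Those words: "dor", "fenrunderun", "fenrunlu", "fenrunne", "fenrunven", "midefen", "nerunbel", "netor", "rogal", "rolusoso", "romitorlin", "ropasar", "rosotor", "rotortaso", "roviderun"
Leaf count: 15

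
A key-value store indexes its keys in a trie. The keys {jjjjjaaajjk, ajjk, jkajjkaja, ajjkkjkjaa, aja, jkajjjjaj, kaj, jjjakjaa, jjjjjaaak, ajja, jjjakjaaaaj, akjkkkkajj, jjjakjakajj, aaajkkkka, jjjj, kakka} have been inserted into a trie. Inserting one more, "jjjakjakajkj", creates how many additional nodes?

"jjjakjakaj" is already a path in the trie; the remaining "kj" must be added.
New nodes needed: |"jjjakjakajkj"| − 10 = 12 − 10 = 2.

2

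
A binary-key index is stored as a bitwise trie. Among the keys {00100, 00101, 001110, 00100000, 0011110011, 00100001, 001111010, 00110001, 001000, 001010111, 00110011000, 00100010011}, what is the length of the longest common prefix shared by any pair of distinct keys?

Look for the deepest trie node that still has at least two words in its subtree.
"00100000" and "00100001" agree on "0010000" (7 characters) before diverging; nothing deeper is shared.
Longest shared-prefix length: 7

7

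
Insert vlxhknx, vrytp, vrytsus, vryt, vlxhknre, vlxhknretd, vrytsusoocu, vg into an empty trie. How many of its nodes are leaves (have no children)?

Leaves are exactly the stored words that no other stored word extends.
Those words: "vg", "vlxhknretd", "vlxhknx", "vrytp", "vrytsusoocu"
Leaf count: 5

5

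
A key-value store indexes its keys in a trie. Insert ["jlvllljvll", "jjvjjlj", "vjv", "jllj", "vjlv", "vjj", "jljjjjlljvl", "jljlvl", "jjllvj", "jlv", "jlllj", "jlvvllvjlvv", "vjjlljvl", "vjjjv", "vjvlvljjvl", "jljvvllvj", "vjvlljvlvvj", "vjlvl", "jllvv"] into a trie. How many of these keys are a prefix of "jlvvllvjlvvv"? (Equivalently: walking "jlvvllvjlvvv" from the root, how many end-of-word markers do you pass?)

Walk "jlvvllvjlvvv" from the root; an end-of-word marker is hit whenever a stored word is a prefix of "jlvvllvjlvvv".
Prefixes of the query that are stored words: "jlv", "jlvvllvjlvv"
Count: 2

2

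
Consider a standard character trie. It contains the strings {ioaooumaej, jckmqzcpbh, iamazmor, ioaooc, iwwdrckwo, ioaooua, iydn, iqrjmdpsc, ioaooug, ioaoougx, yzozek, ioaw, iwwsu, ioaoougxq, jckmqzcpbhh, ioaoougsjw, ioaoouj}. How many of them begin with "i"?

Filter for entries beginning with "i":
Matches: "iamazmor", "ioaooc", "ioaooua", "ioaooug", "ioaoougsjw", "ioaoougx", "ioaoougxq", "ioaoouj", "ioaooumaej", "ioaw", "iqrjmdpsc", "iwwdrckwo", "iwwsu", "iydn"
Count: 14

14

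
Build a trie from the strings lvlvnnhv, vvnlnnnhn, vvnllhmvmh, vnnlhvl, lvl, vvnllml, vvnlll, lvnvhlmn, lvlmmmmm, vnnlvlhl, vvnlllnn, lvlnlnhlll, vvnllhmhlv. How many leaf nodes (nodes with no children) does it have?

A leaf is a node with no children — equivalently, the end of a word that is not a proper prefix of any other stored word.
Those words: "lvlmmmmm", "lvlnlnhlll", "lvlvnnhv", "lvnvhlmn", "vnnlhvl", "vnnlvlhl", "vvnllhmhlv", "vvnllhmvmh", "vvnlllnn", "vvnllml", "vvnlnnnhn"
Leaf count: 11

11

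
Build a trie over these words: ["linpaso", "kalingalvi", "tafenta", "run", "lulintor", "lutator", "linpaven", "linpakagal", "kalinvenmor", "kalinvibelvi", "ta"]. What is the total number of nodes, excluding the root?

59

Insert word by word; a character creates a node only if that edge doesn't already exist:
  "linpaso" → 7 new (l, i, n, p, a, s, o)
  "kalingalvi" → 10 new (k, a, l, i, n, g, a, l, v, i)
  "tafenta" → 7 new (t, a, f, e, n, t, a)
  "run" → 3 new (r, u, n)
  "lulintor" → prefix "l" already present; 7 new (u, l, i, n, t, o, r)
  "lutator" → prefix "lu" already present; 5 new (t, a, t, o, r)
  "linpaven" → prefix "linpa" already present; 3 new (v, e, n)
  "linpakagal" → prefix "linpa" already present; 5 new (k, a, g, a, l)
  "kalinvenmor" → prefix "kalin" already present; 6 new (v, e, n, m, o, r)
  "kalinvibelvi" → prefix "kalinv" already present; 6 new (i, b, e, l, v, i)
  "ta" → prefix "ta" already present; 0 new (none)
Total nodes = 7 + 10 + 7 + 3 + 7 + 5 + 3 + 5 + 6 + 6 + 0 = 59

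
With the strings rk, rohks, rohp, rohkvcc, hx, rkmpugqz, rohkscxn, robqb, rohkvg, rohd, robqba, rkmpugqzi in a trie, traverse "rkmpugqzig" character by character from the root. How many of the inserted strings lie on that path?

Walk "rkmpugqzig" from the root; an end-of-word marker is hit whenever a stored word is a prefix of "rkmpugqzig".
Prefixes of the query that are stored words: "rk", "rkmpugqz", "rkmpugqzi"
Count: 3

3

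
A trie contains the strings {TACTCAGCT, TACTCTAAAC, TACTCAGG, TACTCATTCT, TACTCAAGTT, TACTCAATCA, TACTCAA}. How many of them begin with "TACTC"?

7

Walk to "TACTC"; the words in its subtree are exactly those with that prefix.
Words under "TACTC": TACTCAA, TACTCAAGTT, TACTCAATCA, TACTCAGCT, TACTCAGG, TACTCATTCT, TACTCTAAAC
Count: 7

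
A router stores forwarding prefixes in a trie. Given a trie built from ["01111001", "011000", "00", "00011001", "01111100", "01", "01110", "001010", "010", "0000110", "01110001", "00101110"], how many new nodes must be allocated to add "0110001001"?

The longest prefix of "0110001001" already in the trie is "011000" (length 6).
Each of the 4 remaining characters creates one node.

4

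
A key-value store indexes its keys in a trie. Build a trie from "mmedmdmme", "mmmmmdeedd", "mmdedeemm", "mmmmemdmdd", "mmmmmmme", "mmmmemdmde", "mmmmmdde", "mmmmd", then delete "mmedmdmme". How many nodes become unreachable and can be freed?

A node on "mmedmdmme"'s path can go only if nothing else ends at it or branches off below it.
The suffix "edmdmme" (7 nodes) is used only by "mmedmdmme"; the node for "mm" still has the child "m", so pruning stops there.
Nodes removed: 7

7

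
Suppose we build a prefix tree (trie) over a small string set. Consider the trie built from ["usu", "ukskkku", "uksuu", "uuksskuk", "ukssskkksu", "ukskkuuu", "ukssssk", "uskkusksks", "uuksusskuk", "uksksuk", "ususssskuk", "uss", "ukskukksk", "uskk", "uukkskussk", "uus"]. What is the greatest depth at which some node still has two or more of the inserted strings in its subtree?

Look for the deepest trie node that still has at least two words in its subtree.
"ukskkku" and "ukskkuuu" agree on "ukskk" (5 characters) before diverging; nothing deeper is shared.
Longest shared-prefix length: 5

5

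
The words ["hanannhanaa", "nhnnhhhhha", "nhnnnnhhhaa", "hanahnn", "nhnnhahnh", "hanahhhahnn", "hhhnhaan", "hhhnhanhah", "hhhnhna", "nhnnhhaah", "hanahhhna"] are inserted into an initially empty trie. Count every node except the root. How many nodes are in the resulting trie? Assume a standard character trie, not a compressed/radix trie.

Trace insertions, counting only characters that open a new branch:
  "hanannhanaa" → 11 new (h, a, n, a, n, n, h, a, n, a, a)
  "nhnnhhhhha" → 10 new (n, h, n, n, h, h, h, h, h, a)
  "nhnnnnhhhaa" → prefix "nhnn" already present; 7 new (n, n, h, h, h, a, a)
  "hanahnn" → prefix "hana" already present; 3 new (h, n, n)
  "nhnnhahnh" → prefix "nhnnh" already present; 4 new (a, h, n, h)
  "hanahhhahnn" → prefix "hanah" already present; 6 new (h, h, a, h, n, n)
  "hhhnhaan" → prefix "h" already present; 7 new (h, h, n, h, a, a, n)
  "hhhnhanhah" → prefix "hhhnha" already present; 4 new (n, h, a, h)
  "hhhnhna" → prefix "hhhnh" already present; 2 new (n, a)
  "nhnnhhaah" → prefix "nhnnhh" already present; 3 new (a, a, h)
  "hanahhhna" → prefix "hanahhh" already present; 2 new (n, a)
Total nodes = 11 + 10 + 7 + 3 + 4 + 6 + 7 + 4 + 2 + 3 + 2 = 59

59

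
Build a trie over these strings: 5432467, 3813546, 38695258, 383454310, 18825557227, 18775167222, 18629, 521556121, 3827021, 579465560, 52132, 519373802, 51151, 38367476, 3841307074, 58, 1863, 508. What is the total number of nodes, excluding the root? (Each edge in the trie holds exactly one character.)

Count nodes per top-level branch (shared prefixes stored once):
  '1'-branch (18629, 1863, 18775167222, 18825557227): 24 nodes
  '3'-branch (3813546, 3827021, 383454310, 38367476, 3841307074, 38695258): 38 nodes
  '5'-branch (508, 51151, 519373802, 52132, 521556121, 5432467, 579465560, 58): 39 nodes
Sum: 101

101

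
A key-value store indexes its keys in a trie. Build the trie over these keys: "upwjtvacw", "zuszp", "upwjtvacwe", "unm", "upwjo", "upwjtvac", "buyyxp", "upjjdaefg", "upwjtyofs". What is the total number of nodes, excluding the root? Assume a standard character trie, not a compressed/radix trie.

For each word, the new-node count is its length minus the longest prefix already in the trie:
  "upwjtvacw" → 9 new (u, p, w, j, t, v, a, c, w)
  "zuszp" → 5 new (z, u, s, z, p)
  "upwjtvacwe" → prefix "upwjtvacw" already present; 1 new (e)
  "unm" → prefix "u" already present; 2 new (n, m)
  "upwjo" → prefix "upwj" already present; 1 new (o)
  "upwjtvac" → prefix "upwjtvac" already present; 0 new (none)
  "buyyxp" → 6 new (b, u, y, y, x, p)
  "upjjdaefg" → prefix "up" already present; 7 new (j, j, d, a, e, f, g)
  "upwjtyofs" → prefix "upwjt" already present; 4 new (y, o, f, s)
Total nodes = 9 + 5 + 1 + 2 + 1 + 0 + 6 + 7 + 4 = 35

35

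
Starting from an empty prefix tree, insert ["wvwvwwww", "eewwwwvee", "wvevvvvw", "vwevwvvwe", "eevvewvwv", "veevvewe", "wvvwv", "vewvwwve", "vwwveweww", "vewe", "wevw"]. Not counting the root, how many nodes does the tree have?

66

Count nodes per top-level branch (shared prefixes stored once):
  'e'-branch (eevvewvwv, eewwwwvee): 16 nodes
  'v'-branch (veevvewe, vewe, vewvwwve, vwevwvvwe, vwwveweww): 30 nodes
  'w'-branch (wevw, wvevvvvw, wvvwv, wvwvwwww): 20 nodes
Sum: 66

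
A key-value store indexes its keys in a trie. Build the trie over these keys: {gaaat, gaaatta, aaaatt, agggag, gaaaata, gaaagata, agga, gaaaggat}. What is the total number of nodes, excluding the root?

Trie structure (* marks end of a word):
(root)
├─ a
│  ├─ a
│  │  └─ a
│  │     └─ a
│  │        └─ t
│  │           └─ t *
│  └─ g
│     └─ g
│        ├─ a *
│        └─ g
│           └─ a
│              └─ g *
└─ g
   └─ a
      └─ a
         └─ a
            ├─ a
            │  └─ t
            │     └─ a *
            ├─ g
            │  ├─ a
            │  │  └─ t
            │  │     └─ a *
            │  └─ g
            │     └─ a
            │        └─ t *
            └─ t *
               └─ t
                  └─ a *
Counting every labelled node above: 29.

29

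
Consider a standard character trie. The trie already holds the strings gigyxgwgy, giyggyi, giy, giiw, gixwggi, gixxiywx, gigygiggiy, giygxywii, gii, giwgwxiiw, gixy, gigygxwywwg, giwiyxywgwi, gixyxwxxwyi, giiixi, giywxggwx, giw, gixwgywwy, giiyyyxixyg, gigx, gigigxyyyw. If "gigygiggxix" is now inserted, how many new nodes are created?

The longest prefix of "gigygiggxix" already in the trie is "gigygigg" (length 8).
New nodes needed: |"gigygiggxix"| − 8 = 11 − 8 = 3.

3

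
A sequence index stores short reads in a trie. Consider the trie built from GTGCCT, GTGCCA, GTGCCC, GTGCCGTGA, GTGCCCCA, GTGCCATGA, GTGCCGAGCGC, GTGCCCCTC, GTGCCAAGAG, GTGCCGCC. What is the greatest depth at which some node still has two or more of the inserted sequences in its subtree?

7

The deepest shared node is where two words last agree before diverging.
e.g. "GTGCCCCA" and "GTGCCCCTC" share the prefix "GTGCCCC" of length 7; no pair shares a longer one.
Longest shared-prefix length: 7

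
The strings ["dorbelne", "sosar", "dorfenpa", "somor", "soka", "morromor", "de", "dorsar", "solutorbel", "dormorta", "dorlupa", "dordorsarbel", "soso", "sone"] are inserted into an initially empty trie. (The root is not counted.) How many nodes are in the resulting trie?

Count nodes per top-level branch (shared prefixes stored once):
  'd'-branch (de, dorbelne, dordorsarbel, dorfenpa, dorlupa, dormorta, dorsar): 35 nodes
  'm'-branch (morromor): 8 nodes
  's'-branch (soka, solutorbel, somor, sone, sosar, soso): 21 nodes
Sum: 64

64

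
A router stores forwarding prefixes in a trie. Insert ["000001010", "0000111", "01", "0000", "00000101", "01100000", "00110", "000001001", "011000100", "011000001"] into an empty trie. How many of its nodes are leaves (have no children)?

6

A leaf is a node with no children — equivalently, the end of a word that is not a proper prefix of any other stored word.
Those words: "000001001", "000001010", "0000111", "00110", "011000001", "011000100"
Leaf count: 6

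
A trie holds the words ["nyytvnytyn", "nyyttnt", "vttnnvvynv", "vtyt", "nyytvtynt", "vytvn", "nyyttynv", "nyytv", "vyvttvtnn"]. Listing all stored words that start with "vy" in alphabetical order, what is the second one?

Words with prefix "vy", in lexicographic order: "vytvn", "vyvttvtnn"
The 2nd is vyvttvtnn.

vyvttvtnn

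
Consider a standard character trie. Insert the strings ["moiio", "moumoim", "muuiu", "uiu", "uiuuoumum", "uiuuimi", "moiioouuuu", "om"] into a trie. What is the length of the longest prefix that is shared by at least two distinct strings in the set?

5

Equivalently: take the maximum, over all pairs, of their longest common prefix length.
"moiio" and "moiioouuuu" agree on "moiio" (5 characters) before diverging; nothing deeper is shared.
Longest shared-prefix length: 5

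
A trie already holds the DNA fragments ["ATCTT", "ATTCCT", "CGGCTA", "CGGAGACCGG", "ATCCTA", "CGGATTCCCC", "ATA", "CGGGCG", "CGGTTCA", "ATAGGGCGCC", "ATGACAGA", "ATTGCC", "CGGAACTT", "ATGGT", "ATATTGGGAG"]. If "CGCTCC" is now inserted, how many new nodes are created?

Walking "CGCTCC" from the root, the first 2 characters ("CG") follow existing edges; "C" is the first miss.
Each of the 4 remaining characters creates one node.

4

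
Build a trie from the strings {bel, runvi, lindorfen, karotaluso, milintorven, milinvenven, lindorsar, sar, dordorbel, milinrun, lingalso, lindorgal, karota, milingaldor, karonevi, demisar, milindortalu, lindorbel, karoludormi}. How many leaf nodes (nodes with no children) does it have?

18

Leaves are exactly the stored words that no other stored word extends.
Those words: "bel", "demisar", "dordorbel", "karoludormi", "karonevi", "karotaluso", "lindorbel", "lindorfen", "lindorgal", "lindorsar", "lingalso", "milindortalu", "milingaldor", "milinrun", "milintorven", "milinvenven", "runvi", "sar"
Leaf count: 18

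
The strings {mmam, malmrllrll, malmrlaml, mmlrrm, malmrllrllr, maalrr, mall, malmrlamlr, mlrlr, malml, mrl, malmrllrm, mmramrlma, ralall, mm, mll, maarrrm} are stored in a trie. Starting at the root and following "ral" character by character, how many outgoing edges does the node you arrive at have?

1

The children of the "ral" node are the distinct next characters among strings starting with "ral".
Distinct next characters after "ral": a.
That node has 1 child edge.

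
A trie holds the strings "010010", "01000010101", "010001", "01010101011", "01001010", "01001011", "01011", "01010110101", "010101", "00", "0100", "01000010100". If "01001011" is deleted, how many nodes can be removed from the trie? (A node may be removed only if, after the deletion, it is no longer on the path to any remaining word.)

A node on "01001011"'s path can go only if nothing else ends at it or branches off below it.
The suffix "1" (1 node) is used only by "01001011"; the node for "0100101" still has the child "0", so pruning stops there.
Nodes removed: 1

1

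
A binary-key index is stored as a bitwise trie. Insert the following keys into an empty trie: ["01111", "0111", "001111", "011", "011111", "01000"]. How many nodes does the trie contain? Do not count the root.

Trace insertions, counting only characters that open a new branch:
  "01111" → 5 new (0, 1, 1, 1, 1)
  "0111" → prefix "0111" already present; 0 new (none)
  "001111" → prefix "0" already present; 5 new (0, 1, 1, 1, 1)
  "011" → prefix "011" already present; 0 new (none)
  "011111" → prefix "01111" already present; 1 new (1)
  "01000" → prefix "01" already present; 3 new (0, 0, 0)
Total nodes = 5 + 0 + 5 + 0 + 1 + 3 = 14

14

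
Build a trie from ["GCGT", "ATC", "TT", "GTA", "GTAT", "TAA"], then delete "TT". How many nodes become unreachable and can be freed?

Walk "TT" from the leaf back toward the root, removing each node that no remaining word uses.
The suffix "T" (1 node) is used only by "TT"; the node for "T" still has the child "A", so pruning stops there.
Nodes removed: 1

1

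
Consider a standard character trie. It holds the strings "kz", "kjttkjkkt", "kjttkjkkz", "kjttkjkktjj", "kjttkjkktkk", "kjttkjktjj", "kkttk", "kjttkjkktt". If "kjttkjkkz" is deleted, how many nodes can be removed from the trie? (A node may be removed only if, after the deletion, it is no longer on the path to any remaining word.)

Walk "kjttkjkkz" from the leaf back toward the root, removing each node that no remaining word uses.
The suffix "z" (1 node) is used only by "kjttkjkkz"; the node for "kjttkjkk" still has the child "t", so pruning stops there.
Nodes removed: 1

1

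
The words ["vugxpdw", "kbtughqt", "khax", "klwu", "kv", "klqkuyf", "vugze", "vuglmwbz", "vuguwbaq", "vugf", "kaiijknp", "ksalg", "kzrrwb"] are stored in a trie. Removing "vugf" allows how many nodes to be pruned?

A node on "vugf"'s path can go only if nothing else ends at it or branches off below it.
The suffix "f" (1 node) is used only by "vugf"; the node for "vug" still has the child "x", so pruning stops there.
Nodes removed: 1

1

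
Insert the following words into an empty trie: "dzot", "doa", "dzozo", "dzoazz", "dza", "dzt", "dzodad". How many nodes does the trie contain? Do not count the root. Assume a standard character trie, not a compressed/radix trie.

Count nodes per top-level branch (shared prefixes stored once):
  'd'-branch (doa, dza, dzoazz, dzodad, dzot, dzozo, dzt): 16 nodes
Sum: 16

16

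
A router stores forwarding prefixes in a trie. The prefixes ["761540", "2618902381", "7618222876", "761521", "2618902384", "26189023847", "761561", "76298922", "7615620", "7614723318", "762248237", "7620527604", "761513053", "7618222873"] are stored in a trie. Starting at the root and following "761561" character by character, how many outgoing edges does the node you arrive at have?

0

The children of the "761561" node are the distinct next characters among strings starting with "761561".
No stored string extends past "761561".
That node has 0 child edges.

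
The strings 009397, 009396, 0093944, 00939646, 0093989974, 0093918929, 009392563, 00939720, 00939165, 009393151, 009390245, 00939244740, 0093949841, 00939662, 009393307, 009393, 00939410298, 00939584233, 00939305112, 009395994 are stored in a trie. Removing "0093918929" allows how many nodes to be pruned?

4

After clearing the end-marker at "0093918929", prune upward until reaching a node still needed by another word.
The suffix "8929" (4 nodes) is used only by "0093918929"; the node for "009391" still has the child "6", so pruning stops there.
Nodes removed: 4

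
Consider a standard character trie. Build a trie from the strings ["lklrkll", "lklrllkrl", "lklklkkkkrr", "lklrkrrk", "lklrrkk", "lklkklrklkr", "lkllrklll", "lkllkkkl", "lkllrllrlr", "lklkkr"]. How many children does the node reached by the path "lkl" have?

Walk "lkl" from the root, arriving at one node.
Distinct next characters after "lkl": k, l, r.
That node has 3 child edges.

3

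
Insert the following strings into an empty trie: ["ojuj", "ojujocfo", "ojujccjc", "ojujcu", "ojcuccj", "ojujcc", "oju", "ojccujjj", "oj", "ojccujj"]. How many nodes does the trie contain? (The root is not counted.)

Count nodes per top-level branch (shared prefixes stored once):
  'o'-branch (oj, ojccujj, ojccujjj, ojcuccj, oju, ojuj, ojujcc, ojujccjc, ojujcu, ojujocfo): 23 nodes
Sum: 23

23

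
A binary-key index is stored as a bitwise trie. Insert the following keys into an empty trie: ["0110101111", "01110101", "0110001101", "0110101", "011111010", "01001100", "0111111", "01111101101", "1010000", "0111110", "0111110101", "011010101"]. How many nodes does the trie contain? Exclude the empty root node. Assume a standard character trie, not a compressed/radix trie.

Count nodes per top-level branch (shared prefixes stored once):
  '0'-branch (01001100, 0110001101, 0110101, 011010101, 0110101111, 01110101, 0111110, 011111010, 0111110101, 01111101101, 0111111): 39 nodes
  '1'-branch (1010000): 7 nodes
Sum: 46

46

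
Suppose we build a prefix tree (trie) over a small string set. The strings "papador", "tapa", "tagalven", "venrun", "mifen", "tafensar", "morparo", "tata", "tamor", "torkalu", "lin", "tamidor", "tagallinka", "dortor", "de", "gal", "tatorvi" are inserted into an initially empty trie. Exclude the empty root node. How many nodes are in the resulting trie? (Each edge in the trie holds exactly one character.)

Count nodes per top-level branch (shared prefixes stored once):
  'd'-branch (de, dortor): 7 nodes
  'g'-branch (gal): 3 nodes
  'l'-branch (lin): 3 nodes
  'm'-branch (mifen, morparo): 11 nodes
  'p'-branch (papador): 7 nodes
  't'-branch (tafensar, tagallinka, tagalven, tamidor, tamor, tapa, tata, tatorvi, torkalu): 40 nodes
  'v'-branch (venrun): 6 nodes
Sum: 77

77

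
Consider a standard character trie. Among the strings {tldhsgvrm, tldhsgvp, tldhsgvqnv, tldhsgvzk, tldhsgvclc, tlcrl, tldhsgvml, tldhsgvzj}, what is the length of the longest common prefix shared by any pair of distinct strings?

8

The deepest shared node is where two words last agree before diverging.
e.g. "tldhsgvzj" and "tldhsgvzk" share the prefix "tldhsgvz" of length 8; no pair shares a longer one.
Longest shared-prefix length: 8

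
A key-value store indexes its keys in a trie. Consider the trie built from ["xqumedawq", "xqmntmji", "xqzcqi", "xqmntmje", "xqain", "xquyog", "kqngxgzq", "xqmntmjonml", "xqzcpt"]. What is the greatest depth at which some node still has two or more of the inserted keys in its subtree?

The deepest shared node is where two words last agree before diverging.
e.g. "xqmntmje" and "xqmntmji" share the prefix "xqmntmj" of length 7; no pair shares a longer one.
Longest shared-prefix length: 7

7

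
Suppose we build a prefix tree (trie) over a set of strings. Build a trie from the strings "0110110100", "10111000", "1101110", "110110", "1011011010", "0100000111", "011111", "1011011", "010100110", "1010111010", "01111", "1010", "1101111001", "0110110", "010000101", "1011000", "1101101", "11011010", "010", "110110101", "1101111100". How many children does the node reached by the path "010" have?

2

The children of the "010" node are the distinct next characters among strings starting with "010".
Characters that immediately follow "010" among the stored strings: {0, 1}.
That node has 2 child edges.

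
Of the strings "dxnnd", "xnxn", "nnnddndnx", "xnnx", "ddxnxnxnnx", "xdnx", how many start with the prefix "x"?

3

Filter for entries beginning with "x":
Words under "x": xdnx, xnnx, xnxn
Count: 3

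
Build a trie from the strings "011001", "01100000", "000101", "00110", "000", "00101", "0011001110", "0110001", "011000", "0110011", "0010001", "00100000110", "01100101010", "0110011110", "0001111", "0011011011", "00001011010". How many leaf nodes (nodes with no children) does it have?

12

Leaves are exactly the stored words that no other stored word extends.
Those words: "00001011010", "000101", "0001111", "00100000110", "0010001", "00101", "0011001110", "0011011011", "01100000", "0110001", "01100101010", "0110011110"
Leaf count: 12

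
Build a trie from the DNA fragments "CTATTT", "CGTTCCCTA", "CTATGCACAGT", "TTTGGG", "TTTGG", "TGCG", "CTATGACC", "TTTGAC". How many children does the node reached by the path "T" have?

2

Follow the path "T" to its node, then look at its outgoing edges.
Characters that immediately follow "T" among the stored strings: {G, T}.
That node has 2 child edges.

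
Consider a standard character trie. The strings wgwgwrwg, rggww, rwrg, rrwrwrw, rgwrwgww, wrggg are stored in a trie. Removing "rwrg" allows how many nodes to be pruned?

3

A node on "rwrg"'s path can go only if nothing else ends at it or branches off below it.
The suffix "wrg" (3 nodes) is used only by "rwrg"; the node for "r" still has the child "g", so pruning stops there.
Nodes removed: 3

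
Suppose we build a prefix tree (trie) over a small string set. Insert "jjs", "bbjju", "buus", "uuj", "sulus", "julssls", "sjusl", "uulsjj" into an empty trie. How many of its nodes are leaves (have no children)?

8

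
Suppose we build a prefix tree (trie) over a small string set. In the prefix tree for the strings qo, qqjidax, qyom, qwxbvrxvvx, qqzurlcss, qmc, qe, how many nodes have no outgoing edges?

7

A leaf is a node with no children — equivalently, the end of a word that is not a proper prefix of any other stored word.
Those words: "qe", "qmc", "qo", "qqjidax", "qqzurlcss", "qwxbvrxvvx", "qyom"
Leaf count: 7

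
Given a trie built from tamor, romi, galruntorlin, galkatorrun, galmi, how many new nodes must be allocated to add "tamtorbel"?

6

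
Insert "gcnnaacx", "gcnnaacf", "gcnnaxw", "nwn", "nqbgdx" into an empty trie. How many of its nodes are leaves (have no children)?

Leaves are exactly the stored words that no other stored word extends.
Those words: "gcnnaacf", "gcnnaacx", "gcnnaxw", "nqbgdx", "nwn"
Leaf count: 5

5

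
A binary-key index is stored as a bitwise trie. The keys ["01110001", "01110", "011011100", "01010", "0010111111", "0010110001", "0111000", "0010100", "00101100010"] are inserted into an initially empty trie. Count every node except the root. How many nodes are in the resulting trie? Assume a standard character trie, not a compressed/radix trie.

33

Trie structure (* marks end of a word):
(root)
└─ 0
   ├─ 0
   │  └─ 1
   │     └─ 0
   │        └─ 1
   │           ├─ 0
   │           │  └─ 0 *
   │           └─ 1
   │              ├─ 0
   │              │  └─ 0
   │              │     └─ 0
   │              │        └─ 1 *
   │              │           └─ 0 *
   │              └─ 1
   │                 └─ 1
   │                    └─ 1
   │                       └─ 1 *
   └─ 1
      ├─ 0
      │  └─ 1
      │     └─ 0 *
      └─ 1
         ├─ 0
         │  └─ 1
         │     └─ 1
         │        └─ 1
         │           └─ 0
         │              └─ 0 *
         └─ 1
            └─ 0 *
               └─ 0
                  └─ 0 *
                     └─ 1 *
Counting every labelled node above: 33.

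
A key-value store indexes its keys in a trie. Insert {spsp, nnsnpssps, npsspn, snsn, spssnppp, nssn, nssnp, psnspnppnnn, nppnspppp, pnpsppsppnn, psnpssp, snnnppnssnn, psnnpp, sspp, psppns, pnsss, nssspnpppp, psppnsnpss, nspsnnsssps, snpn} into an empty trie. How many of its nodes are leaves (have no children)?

18

A leaf is a node with no children — equivalently, the end of a word that is not a proper prefix of any other stored word.
Those words: "nnsnpssps", "nppnspppp", "npsspn", "nspsnnsssps", "nssnp", "nssspnpppp", "pnpsppsppnn", "pnsss", "psnnpp", "psnpssp", "psnspnppnnn", "psppnsnpss", "snnnppnssnn", "snpn", "snsn", "spsp", "spssnppp", "sspp"
Leaf count: 18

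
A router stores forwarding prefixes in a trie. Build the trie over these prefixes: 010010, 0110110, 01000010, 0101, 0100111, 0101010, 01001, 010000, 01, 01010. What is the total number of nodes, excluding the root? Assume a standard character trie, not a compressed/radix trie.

Count nodes per top-level branch (shared prefixes stored once):
  '0'-branch (01, 010000, 01000010, 01001, 010010, 0100111, 0101, 01010, 0101010, 0110110): 21 nodes
Sum: 21

21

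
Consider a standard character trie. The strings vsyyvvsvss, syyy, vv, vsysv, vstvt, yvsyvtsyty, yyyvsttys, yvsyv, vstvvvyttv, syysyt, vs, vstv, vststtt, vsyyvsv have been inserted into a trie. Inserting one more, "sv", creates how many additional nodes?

"s" is already a path in the trie; the remaining "v" must be added.
Each of the 1 remaining characters creates one node.

1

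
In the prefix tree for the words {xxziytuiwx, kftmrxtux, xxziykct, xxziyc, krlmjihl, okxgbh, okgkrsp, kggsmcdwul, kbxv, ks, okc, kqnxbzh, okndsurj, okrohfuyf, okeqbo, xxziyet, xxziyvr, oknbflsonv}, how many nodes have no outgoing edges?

18

A leaf is a node with no children — equivalently, the end of a word that is not a proper prefix of any other stored word.
Those words: "kbxv", "kftmrxtux", "kggsmcdwul", "kqnxbzh", "krlmjihl", "ks", "okc", "okeqbo", "okgkrsp", "oknbflsonv", "okndsurj", "okrohfuyf", "okxgbh", "xxziyc", "xxziyet", "xxziykct", "xxziytuiwx", "xxziyvr"
Leaf count: 18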